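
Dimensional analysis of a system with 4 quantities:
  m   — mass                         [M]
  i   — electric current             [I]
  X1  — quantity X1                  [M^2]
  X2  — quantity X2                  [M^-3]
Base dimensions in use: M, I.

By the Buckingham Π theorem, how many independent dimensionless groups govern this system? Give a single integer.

2

Exponent matrix [M,I] × [m,i,X1,X2]:
  M: [ 1  0  2 -3]
  I: [ 0  1  0  0]
RREF → pivots at {m,i} ⇒ r = 2
4 vars − rank 2 = 2 Π groups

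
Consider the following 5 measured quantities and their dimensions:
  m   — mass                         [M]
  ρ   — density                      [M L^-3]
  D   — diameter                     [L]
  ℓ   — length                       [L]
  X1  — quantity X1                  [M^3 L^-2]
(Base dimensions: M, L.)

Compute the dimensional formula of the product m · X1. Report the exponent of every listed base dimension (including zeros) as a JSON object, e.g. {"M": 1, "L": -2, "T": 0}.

Write exponents as rows M,L / cols m,ρ,D,ℓ,X1:
  M: [ 1  1  0  0  3]
  L: [ 0 -3  1  1 -2]
  [M]: (1)·1+(1)·3 = 4
  [L]: (1)·0+(1)·-2 = -2
⇒ M^4 L^-2

{"M": 4, "L": -2}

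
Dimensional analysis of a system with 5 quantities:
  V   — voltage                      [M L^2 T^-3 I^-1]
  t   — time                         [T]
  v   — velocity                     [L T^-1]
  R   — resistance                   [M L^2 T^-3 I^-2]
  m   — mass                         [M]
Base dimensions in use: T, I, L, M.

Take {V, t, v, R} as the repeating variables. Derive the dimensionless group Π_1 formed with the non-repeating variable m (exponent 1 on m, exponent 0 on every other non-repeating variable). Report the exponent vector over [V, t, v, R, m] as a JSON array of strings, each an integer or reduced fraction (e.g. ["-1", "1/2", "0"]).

["-2", "-1", "2", "1", "1"]

Dimensional matrix (T×I×L×M by V×t×v×R×m):
  T: [-3  1 -1 -3  0]
  I: [-1  0  0 -2  0]
  L: [ 2  0  1  2  0]
  M: [ 1  0  0  1  1]
Row reduction gives pivot columns V,t,v,R; rank = 4
Repeat: V,t,v,R; free: m
RREF:
  r0: [   1    0    0    0    2]
  r1: [   0    1    0    0    1]
  r2: [   0    0    1    0   -2]
  r3: [   0    0    0    1   -1]
Fix exponent of m at 1; solve each RREF row for its pivot's exponent:
  r0: exp(V) + (2)·1 = 0 ⇒ exp(V) = -2
  r1: exp(t) + (1)·1 = 0 ⇒ exp(t) = -1
  r2: exp(v) + (-2)·1 = 0 ⇒ exp(v) = 2
  r3: exp(R) + (-1)·1 = 0 ⇒ exp(R) = 1
Π_1 = V^-2 · t^-1 · v^2 · R · m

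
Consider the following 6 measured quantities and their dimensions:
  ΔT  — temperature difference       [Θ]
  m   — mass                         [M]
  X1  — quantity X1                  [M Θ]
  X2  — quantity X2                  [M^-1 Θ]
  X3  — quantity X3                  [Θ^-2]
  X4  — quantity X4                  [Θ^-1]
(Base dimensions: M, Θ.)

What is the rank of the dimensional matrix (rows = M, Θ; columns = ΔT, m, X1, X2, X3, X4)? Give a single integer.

2

Exponent matrix [M,Θ] × [ΔT,m,X1,X2,X3,X4]:
  M: [ 0  1  1 -1  0  0]
  Θ: [ 1  0  1  1 -2 -1]
RREF → pivots at {ΔT,m} ⇒ r = 2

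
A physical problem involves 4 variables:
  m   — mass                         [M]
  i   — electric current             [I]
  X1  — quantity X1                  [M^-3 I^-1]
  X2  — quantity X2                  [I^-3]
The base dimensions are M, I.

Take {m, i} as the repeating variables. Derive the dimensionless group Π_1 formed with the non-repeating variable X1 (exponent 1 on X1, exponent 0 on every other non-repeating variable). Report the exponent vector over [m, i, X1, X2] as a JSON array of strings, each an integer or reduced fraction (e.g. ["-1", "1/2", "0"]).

Dimensional matrix (M×I by m×i×X1×X2):
  M: [ 1  0 -3  0]
  I: [ 0  1 -1 -3]
RREF → pivots at {m,i} ⇒ r = 2
Pivot set = {m,i}, free = {X1,X2}
RREF:
  r0: [   1    0   -3    0]
  r1: [   0    1   -1   -3]
Fix exponent of X1 at 1, X2 at 0; solve each RREF row for its pivot's exponent:
  r0: exp(m) + (-3)·1 = 0 ⇒ exp(m) = 3
  r1: exp(i) + (-1)·1 = 0 ⇒ exp(i) = 1
Π_1 = m^3 · i · X1

["3", "1", "1", "0"]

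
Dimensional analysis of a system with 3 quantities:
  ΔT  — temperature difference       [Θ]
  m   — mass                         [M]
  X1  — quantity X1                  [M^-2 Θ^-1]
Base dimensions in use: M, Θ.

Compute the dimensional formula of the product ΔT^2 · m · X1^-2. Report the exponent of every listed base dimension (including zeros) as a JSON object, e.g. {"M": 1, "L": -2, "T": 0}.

{"M": 5, "Θ": 4}

Write exponents as rows M,Θ / cols ΔT,m,X1:
  M: [ 0  1 -2]
  Θ: [ 1  0 -1]
  [M]: (2)·0+(1)·1+(-2)·-2 = 5
  [Θ]: (2)·1+(1)·0+(-2)·-1 = 4
⇒ M^5 Θ^4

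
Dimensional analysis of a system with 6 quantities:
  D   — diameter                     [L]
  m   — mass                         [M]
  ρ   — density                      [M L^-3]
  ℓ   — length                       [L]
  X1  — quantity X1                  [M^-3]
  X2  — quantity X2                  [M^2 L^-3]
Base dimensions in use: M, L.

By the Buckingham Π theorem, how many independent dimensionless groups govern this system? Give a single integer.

4

Exponent matrix [M,L] × [D,m,ρ,ℓ,X1,X2]:
  M: [ 0  1  1  0 -3  2]
  L: [ 1  0 -3  1  0 -3]
Row reduction gives pivot columns D,m; rank = 2
n=6, r=2 ⇒ 4 dimensionless groups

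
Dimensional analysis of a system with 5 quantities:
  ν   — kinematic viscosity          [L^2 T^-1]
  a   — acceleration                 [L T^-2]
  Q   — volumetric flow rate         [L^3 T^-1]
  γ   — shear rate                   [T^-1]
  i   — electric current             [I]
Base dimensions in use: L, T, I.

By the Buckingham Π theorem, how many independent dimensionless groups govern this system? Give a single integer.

Dimensional matrix (L×T×I by ν×a×Q×γ×i):
  L: [ 2  1  3  0  0]
  T: [-1 -2 -1 -1  0]
  I: [ 0  0  0  0  1]
Row reduction gives pivot columns ν,a,i; rank = 3
n=5, r=3 ⇒ 2 dimensionless groups

2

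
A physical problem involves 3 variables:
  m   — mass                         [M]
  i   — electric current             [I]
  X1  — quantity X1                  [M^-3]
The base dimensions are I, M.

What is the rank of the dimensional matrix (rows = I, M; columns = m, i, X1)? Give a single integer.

2

Exponent matrix [I,M] × [m,i,X1]:
  I: [ 0  1  0]
  M: [ 1  0 -3]
RREF → pivots at {m,i} ⇒ r = 2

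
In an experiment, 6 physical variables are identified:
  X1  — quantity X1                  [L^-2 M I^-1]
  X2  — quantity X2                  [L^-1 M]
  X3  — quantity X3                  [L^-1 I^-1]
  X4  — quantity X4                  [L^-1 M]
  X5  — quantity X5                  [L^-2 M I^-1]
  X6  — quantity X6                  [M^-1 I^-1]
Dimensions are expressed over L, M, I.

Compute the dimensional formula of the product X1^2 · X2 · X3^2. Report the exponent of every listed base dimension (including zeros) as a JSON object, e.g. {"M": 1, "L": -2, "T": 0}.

{"L": -7, "M": 3, "I": -4}

Write exponents as rows L,M,I / cols X1,X2,X3,X4,X5,X6:
  L: [-2 -1 -1 -1 -2  0]
  M: [ 1  1  0  1  1 -1]
  I: [-1  0 -1  0 -1 -1]
  [L]: (2)·-2+(1)·-1+(2)·-1 = -7
  [M]: (2)·1+(1)·1+(2)·0 = 3
  [I]: (2)·-1+(1)·0+(2)·-1 = -4
⇒ L^-7 M^3 I^-4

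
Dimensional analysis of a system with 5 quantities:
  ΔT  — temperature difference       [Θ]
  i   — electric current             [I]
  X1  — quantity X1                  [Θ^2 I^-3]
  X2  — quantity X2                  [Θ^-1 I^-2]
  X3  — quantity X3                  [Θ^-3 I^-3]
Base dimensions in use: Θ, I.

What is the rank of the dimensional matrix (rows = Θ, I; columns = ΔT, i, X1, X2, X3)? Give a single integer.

Write exponents as rows Θ,I / cols ΔT,i,X1,X2,X3:
  Θ: [ 1  0  2 -1 -3]
  I: [ 0  1 -3 -2 -3]
Echelon form has 2 nonzero rows (pivots: ΔT,i)

2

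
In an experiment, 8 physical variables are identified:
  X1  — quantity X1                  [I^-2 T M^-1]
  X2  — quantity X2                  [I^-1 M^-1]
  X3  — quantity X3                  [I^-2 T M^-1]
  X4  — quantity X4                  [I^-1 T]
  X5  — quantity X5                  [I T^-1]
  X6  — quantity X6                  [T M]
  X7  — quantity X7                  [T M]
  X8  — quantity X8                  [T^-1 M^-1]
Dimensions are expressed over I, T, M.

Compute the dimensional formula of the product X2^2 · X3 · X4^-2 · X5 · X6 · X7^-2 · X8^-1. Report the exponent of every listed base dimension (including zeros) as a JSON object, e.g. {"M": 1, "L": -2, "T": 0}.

{"I": -1, "T": -2, "M": -3}

Dimensional matrix (I×T×M by X1×X2×X3×X4×X5×X6×X7×X8):
  I: [-2 -1 -2 -1  1  0  0  0]
  T: [ 1  0  1  1 -1  1  1 -1]
  M: [-1 -1 -1  0  0  1  1 -1]
  [I]: (2)·-1+(1)·-2+(-2)·-1+(1)·1+(1)·0+(-2)·0+(-1)·0 = -1
  [T]: (2)·0+(1)·1+(-2)·1+(1)·-1+(1)·1+(-2)·1+(-1)·-1 = -2
  [M]: (2)·-1+(1)·-1+(-2)·0+(1)·0+(1)·1+(-2)·1+(-1)·-1 = -3
⇒ I^-1 T^-2 M^-3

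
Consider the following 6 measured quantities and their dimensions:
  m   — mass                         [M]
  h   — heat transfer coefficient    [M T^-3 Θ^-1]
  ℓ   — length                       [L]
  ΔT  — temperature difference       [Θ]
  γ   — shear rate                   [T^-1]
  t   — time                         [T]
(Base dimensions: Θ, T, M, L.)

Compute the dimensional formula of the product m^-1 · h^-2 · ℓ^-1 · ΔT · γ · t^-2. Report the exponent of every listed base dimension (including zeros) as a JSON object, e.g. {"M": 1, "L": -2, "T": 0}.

{"Θ": 3, "T": 3, "M": -3, "L": -1}

Exponent matrix [Θ,T,M,L] × [m,h,ℓ,ΔT,γ,t]:
  Θ: [ 0 -1  0  1  0  0]
  T: [ 0 -3  0  0 -1  1]
  M: [ 1  1  0  0  0  0]
  L: [ 0  0  1  0  0  0]
  [Θ]: (-1)·0+(-2)·-1+(-1)·0+(1)·1+(1)·0+(-2)·0 = 3
  [T]: (-1)·0+(-2)·-3+(-1)·0+(1)·0+(1)·-1+(-2)·1 = 3
  [M]: (-1)·1+(-2)·1+(-1)·0+(1)·0+(1)·0+(-2)·0 = -3
  [L]: (-1)·0+(-2)·0+(-1)·1+(1)·0+(1)·0+(-2)·0 = -1
⇒ Θ^3 T^3 M^-3 L^-1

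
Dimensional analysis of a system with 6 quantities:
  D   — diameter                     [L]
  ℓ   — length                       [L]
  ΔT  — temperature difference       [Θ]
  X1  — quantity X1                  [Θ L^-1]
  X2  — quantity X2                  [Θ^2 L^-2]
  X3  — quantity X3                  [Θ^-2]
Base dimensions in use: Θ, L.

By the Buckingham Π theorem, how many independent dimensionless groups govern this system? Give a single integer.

4

Write exponents as rows Θ,L / cols D,ℓ,ΔT,X1,X2,X3:
  Θ: [ 0  0  1  1  2 -2]
  L: [ 1  1  0 -1 -2  0]
Echelon form has 2 nonzero rows (pivots: D,ΔT)
6 vars − rank 2 = 4 Π groups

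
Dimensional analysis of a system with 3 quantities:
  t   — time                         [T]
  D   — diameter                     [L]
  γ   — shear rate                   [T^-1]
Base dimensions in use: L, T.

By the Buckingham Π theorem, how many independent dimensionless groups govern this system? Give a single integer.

Dimensional matrix (L×T by t×D×γ):
  L: [ 0  1  0]
  T: [ 1  0 -1]
RREF → pivots at {t,D} ⇒ r = 2
n=3, r=2 ⇒ 1 dimensionless group

1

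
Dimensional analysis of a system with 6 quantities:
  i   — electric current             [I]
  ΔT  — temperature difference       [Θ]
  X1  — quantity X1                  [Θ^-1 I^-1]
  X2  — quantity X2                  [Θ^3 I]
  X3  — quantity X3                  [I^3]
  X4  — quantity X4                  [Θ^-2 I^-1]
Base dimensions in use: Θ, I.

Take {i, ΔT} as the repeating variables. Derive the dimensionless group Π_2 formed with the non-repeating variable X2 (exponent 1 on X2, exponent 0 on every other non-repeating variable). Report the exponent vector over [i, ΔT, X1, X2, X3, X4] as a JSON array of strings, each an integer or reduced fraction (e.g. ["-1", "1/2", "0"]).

["-1", "-3", "0", "1", "0", "0"]

Exponent matrix [Θ,I] × [i,ΔT,X1,X2,X3,X4]:
  Θ: [ 0  1 -1  3  0 -2]
  I: [ 1  0 -1  1  3 -1]
Row reduction gives pivot columns i,ΔT; rank = 2
Pivot set = {i,ΔT}, free = {X1,X2,X3,X4}
RREF:
  r0: [   1    0   -1    1    3   -1]
  r1: [   0    1   -1    3    0   -2]
Fix exponent of X2 at 1, X1 at 0, X3 at 0, X4 at 0; solve each RREF row for its pivot's exponent:
  r0: exp(i) + (1)·1 = 0 ⇒ exp(i) = -1
  r1: exp(ΔT) + (3)·1 = 0 ⇒ exp(ΔT) = -3
Π_2 = i^-1 · ΔT^-3 · X2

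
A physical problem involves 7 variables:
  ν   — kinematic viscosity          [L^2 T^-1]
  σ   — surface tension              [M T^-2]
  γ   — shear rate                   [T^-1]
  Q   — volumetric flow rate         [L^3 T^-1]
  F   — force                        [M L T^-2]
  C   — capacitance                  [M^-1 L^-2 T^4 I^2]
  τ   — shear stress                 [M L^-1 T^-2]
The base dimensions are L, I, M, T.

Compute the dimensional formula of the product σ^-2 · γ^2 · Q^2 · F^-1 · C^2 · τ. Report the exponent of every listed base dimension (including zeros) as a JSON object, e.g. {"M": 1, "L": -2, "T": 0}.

Write exponents as rows L,I,M,T / cols ν,σ,γ,Q,F,C,τ:
  L: [ 2  0  0  3  1 -2 -1]
  I: [ 0  0  0  0  0  2  0]
  M: [ 0  1  0  0  1 -1  1]
  T: [-1 -2 -1 -1 -2  4 -2]
  [L]: (-2)·0+(2)·0+(2)·3+(-1)·1+(2)·-2+(1)·-1 = 0
  [I]: (-2)·0+(2)·0+(2)·0+(-1)·0+(2)·2+(1)·0 = 4
  [M]: (-2)·1+(2)·0+(2)·0+(-1)·1+(2)·-1+(1)·1 = -4
  [T]: (-2)·-2+(2)·-1+(2)·-1+(-1)·-2+(2)·4+(1)·-2 = 8
⇒ I^4 M^-4 T^8

{"L": 0, "I": 4, "M": -4, "T": 8}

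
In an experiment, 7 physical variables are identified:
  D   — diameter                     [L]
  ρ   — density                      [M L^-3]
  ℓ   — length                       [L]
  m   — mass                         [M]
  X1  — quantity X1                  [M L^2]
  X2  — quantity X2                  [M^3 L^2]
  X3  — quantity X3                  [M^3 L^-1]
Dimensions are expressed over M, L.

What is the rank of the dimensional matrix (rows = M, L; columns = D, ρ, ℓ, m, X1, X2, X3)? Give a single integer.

2

Exponent matrix [M,L] × [D,ρ,ℓ,m,X1,X2,X3]:
  M: [ 0  1  0  1  1  3  3]
  L: [ 1 -3  1  0  2  2 -1]
Echelon form has 2 nonzero rows (pivots: D,ρ)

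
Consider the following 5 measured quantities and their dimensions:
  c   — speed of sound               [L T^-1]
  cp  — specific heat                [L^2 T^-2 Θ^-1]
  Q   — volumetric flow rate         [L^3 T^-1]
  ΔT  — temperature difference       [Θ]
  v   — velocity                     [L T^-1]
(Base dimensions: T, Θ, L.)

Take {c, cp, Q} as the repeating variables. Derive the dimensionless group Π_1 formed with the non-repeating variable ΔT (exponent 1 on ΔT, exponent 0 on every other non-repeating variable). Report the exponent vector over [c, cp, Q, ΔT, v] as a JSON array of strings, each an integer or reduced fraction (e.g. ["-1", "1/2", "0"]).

["-2", "1", "0", "1", "0"]

Exponent matrix [T,Θ,L] × [c,cp,Q,ΔT,v]:
  T: [-1 -2 -1  0 -1]
  Θ: [ 0 -1  0  1  0]
  L: [ 1  2  3  0  1]
RREF → pivots at {c,cp,Q} ⇒ r = 3
Pivot set = {c,cp,Q}, free = {ΔT,v}
RREF:
  r0: [   1    0    0    2    1]
  r1: [   0    1    0   -1    0]
  r2: [   0    0    1    0    0]
Fix exponent of ΔT at 1, v at 0; solve each RREF row for its pivot's exponent:
  r0: exp(c) + (2)·1 = 0 ⇒ exp(c) = -2
  r1: exp(cp) + (-1)·1 = 0 ⇒ exp(cp) = 1
  r2: exp(Q) + (0)·1 = 0 ⇒ exp(Q) = 0
Π_1 = c^-2 · cp · ΔT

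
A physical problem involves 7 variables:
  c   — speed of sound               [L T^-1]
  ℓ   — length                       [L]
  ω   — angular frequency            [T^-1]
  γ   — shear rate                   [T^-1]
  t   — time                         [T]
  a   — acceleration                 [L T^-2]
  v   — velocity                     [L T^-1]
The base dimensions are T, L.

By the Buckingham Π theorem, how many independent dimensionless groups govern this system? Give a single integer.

Write exponents as rows T,L / cols c,ℓ,ω,γ,t,a,v:
  T: [-1  0 -1 -1  1 -2 -1]
  L: [ 1  1  0  0  0  1  1]
Row reduction gives pivot columns c,ℓ; rank = 2
n=7, r=2 ⇒ 5 dimensionless groups

5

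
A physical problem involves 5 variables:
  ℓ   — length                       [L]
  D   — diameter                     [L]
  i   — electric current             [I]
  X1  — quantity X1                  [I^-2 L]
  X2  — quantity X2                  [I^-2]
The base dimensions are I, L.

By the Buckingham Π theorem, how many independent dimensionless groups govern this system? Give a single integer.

3

Exponent matrix [I,L] × [ℓ,D,i,X1,X2]:
  I: [ 0  0  1 -2 -2]
  L: [ 1  1  0  1  0]
Row reduction gives pivot columns ℓ,i; rank = 2
5 vars − rank 2 = 3 Π groups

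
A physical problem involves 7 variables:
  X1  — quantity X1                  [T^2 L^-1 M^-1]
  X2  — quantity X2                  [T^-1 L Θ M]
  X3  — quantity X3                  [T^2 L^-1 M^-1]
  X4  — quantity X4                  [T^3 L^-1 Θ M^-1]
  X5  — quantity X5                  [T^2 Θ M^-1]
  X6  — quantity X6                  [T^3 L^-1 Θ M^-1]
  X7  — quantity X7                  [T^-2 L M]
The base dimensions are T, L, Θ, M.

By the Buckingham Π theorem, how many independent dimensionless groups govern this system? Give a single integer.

4

Exponent matrix [T,L,Θ,M] × [X1,X2,X3,X4,X5,X6,X7]:
  T: [ 2 -1  2  3  2  3 -2]
  L: [-1  1 -1 -1  0 -1  1]
  Θ: [ 0  1  0  1  1  1  0]
  M: [-1  1 -1 -1 -1 -1  1]
RREF → pivots at {X1,X2,X5} ⇒ r = 3
7 vars − rank 3 = 4 Π groups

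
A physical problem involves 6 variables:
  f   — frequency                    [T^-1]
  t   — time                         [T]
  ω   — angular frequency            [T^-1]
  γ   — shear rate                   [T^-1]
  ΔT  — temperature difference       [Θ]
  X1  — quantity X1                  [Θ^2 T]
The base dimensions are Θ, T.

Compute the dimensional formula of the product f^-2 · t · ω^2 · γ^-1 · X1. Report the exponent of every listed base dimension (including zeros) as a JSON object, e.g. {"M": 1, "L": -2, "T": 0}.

Dimensional matrix (Θ×T by f×t×ω×γ×ΔT×X1):
  Θ: [ 0  0  0  0  1  2]
  T: [-1  1 -1 -1  0  1]
  [Θ]: (-2)·0+(1)·0+(2)·0+(-1)·0+(1)·2 = 2
  [T]: (-2)·-1+(1)·1+(2)·-1+(-1)·-1+(1)·1 = 3
⇒ Θ^2 T^3

{"Θ": 2, "T": 3}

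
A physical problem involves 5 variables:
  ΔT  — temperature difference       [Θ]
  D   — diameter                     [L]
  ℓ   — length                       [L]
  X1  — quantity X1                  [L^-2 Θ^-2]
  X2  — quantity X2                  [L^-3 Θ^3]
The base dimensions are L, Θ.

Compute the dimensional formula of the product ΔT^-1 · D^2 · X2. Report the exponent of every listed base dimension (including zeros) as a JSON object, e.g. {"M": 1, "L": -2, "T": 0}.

{"L": -1, "Θ": 2}

Dimensional matrix (L×Θ by ΔT×D×ℓ×X1×X2):
  L: [ 0  1  1 -2 -3]
  Θ: [ 1  0  0 -2  3]
  [L]: (-1)·0+(2)·1+(1)·-3 = -1
  [Θ]: (-1)·1+(2)·0+(1)·3 = 2
⇒ L^-1 Θ^2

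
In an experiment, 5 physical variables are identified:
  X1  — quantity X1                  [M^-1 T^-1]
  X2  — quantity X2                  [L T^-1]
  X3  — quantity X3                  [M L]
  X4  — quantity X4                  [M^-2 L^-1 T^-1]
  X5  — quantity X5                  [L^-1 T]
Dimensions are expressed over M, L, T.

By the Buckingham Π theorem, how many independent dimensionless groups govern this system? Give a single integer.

Write exponents as rows M,L,T / cols X1,X2,X3,X4,X5:
  M: [-1  0  1 -2  0]
  L: [ 0  1  1 -1 -1]
  T: [-1 -1  0 -1  1]
Row reduction gives pivot columns X1,X2; rank = 2
5 vars − rank 2 = 3 Π groups

3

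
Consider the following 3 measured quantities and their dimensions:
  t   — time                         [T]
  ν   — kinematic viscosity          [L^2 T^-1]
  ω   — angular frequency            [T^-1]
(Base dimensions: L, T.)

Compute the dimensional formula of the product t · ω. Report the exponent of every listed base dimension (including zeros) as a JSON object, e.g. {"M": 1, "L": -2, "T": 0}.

{"L": 0, "T": 0}

Dimensional matrix (L×T by t×ν×ω):
  L: [ 0  2  0]
  T: [ 1 -1 -1]
  [L]: (1)·0+(1)·0 = 0
  [T]: (1)·1+(1)·-1 = 0
⇒ 1 (dimensionless)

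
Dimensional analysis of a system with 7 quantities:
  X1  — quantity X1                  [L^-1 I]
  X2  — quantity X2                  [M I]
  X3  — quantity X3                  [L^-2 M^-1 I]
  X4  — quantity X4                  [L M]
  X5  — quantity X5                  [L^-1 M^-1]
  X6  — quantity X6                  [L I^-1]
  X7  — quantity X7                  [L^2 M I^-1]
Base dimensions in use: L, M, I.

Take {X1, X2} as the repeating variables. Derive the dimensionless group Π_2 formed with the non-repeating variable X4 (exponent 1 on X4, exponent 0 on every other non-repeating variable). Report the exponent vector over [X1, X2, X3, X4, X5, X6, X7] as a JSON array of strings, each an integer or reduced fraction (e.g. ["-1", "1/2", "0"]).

Dimensional matrix (L×M×I by X1×X2×X3×X4×X5×X6×X7):
  L: [-1  0 -2  1 -1  1  2]
  M: [ 0  1 -1  1 -1  0  1]
  I: [ 1  1  1  0  0 -1 -1]
RREF → pivots at {X1,X2} ⇒ r = 2
Repeat: X1,X2; free: X3,X4,X5,X6,X7
RREF:
  r0: [   1    0    2   -1    1   -1   -2]
  r1: [   0    1   -1    1   -1    0    1]
  r2: [   0    0    0    0    0    0    0]
Fix exponent of X4 at 1, X3 at 0, X5 at 0, X6 at 0, X7 at 0; solve each RREF row for its pivot's exponent:
  r0: exp(X1) + (-1)·1 = 0 ⇒ exp(X1) = 1
  r1: exp(X2) + (1)·1 = 0 ⇒ exp(X2) = -1
Π_2 = X1 · X2^-1 · X4

["1", "-1", "0", "1", "0", "0", "0"]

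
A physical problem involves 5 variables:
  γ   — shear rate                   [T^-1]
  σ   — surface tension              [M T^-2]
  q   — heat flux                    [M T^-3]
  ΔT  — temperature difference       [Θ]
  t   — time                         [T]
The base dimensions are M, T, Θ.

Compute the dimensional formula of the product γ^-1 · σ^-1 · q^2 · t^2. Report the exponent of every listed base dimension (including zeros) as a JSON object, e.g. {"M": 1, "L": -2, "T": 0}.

Dimensional matrix (M×T×Θ by γ×σ×q×ΔT×t):
  M: [ 0  1  1  0  0]
  T: [-1 -2 -3  0  1]
  Θ: [ 0  0  0  1  0]
  [M]: (-1)·0+(-1)·1+(2)·1+(2)·0 = 1
  [T]: (-1)·-1+(-1)·-2+(2)·-3+(2)·1 = -1
  [Θ]: (-1)·0+(-1)·0+(2)·0+(2)·0 = 0
⇒ M T^-1

{"M": 1, "T": -1, "Θ": 0}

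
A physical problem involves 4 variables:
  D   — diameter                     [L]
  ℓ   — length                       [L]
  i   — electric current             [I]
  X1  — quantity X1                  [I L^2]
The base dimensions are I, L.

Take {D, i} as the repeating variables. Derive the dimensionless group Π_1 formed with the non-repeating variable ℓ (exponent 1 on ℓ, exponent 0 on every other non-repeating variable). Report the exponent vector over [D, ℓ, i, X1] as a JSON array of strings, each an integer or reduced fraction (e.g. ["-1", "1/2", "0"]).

Write exponents as rows I,L / cols D,ℓ,i,X1:
  I: [ 0  0  1  1]
  L: [ 1  1  0  2]
RREF → pivots at {D,i} ⇒ r = 2
Pivot set = {D,i}, free = {ℓ,X1}
RREF:
  r0: [   1    1    0    2]
  r1: [   0    0    1    1]
Fix exponent of ℓ at 1, X1 at 0; solve each RREF row for its pivot's exponent:
  r0: exp(D) + (1)·1 = 0 ⇒ exp(D) = -1
  r1: exp(i) + (0)·1 = 0 ⇒ exp(i) = 0
Π_1 = D^-1 · ℓ

["-1", "1", "0", "0"]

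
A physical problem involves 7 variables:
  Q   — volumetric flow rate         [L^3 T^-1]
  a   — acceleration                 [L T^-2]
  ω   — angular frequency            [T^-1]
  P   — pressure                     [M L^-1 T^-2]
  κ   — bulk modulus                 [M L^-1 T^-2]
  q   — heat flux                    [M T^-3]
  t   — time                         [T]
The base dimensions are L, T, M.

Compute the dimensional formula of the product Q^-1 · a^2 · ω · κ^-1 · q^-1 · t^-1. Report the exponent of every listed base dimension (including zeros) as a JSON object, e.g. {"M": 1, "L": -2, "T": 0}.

Dimensional matrix (L×T×M by Q×a×ω×P×κ×q×t):
  L: [ 3  1  0 -1 -1  0  0]
  T: [-1 -2 -1 -2 -2 -3  1]
  M: [ 0  0  0  1  1  1  0]
  [L]: (-1)·3+(2)·1+(1)·0+(-1)·-1+(-1)·0+(-1)·0 = 0
  [T]: (-1)·-1+(2)·-2+(1)·-1+(-1)·-2+(-1)·-3+(-1)·1 = 0
  [M]: (-1)·0+(2)·0+(1)·0+(-1)·1+(-1)·1+(-1)·0 = -2
⇒ M^-2

{"L": 0, "T": 0, "M": -2}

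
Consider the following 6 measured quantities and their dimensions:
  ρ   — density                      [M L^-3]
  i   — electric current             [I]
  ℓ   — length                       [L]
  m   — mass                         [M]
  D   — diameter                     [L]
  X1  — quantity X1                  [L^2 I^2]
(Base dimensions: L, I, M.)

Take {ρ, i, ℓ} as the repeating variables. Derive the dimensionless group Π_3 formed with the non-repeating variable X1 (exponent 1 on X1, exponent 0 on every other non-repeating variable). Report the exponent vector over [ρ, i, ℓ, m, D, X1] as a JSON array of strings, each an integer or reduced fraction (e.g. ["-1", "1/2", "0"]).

Write exponents as rows L,I,M / cols ρ,i,ℓ,m,D,X1:
  L: [-3  0  1  0  1  2]
  I: [ 0  1  0  0  0  2]
  M: [ 1  0  0  1  0  0]
Echelon form has 3 nonzero rows (pivots: ρ,i,ℓ)
Repeat: ρ,i,ℓ; free: m,D,X1
RREF:
  r0: [   1    0    0    1    0    0]
  r1: [   0    1    0    0    0    2]
  r2: [   0    0    1    3    1    2]
Fix exponent of X1 at 1, m at 0, D at 0; solve each RREF row for its pivot's exponent:
  r0: exp(ρ) + (0)·1 = 0 ⇒ exp(ρ) = 0
  r1: exp(i) + (2)·1 = 0 ⇒ exp(i) = -2
  r2: exp(ℓ) + (2)·1 = 0 ⇒ exp(ℓ) = -2
Π_3 = i^-2 · ℓ^-2 · X1

["0", "-2", "-2", "0", "0", "1"]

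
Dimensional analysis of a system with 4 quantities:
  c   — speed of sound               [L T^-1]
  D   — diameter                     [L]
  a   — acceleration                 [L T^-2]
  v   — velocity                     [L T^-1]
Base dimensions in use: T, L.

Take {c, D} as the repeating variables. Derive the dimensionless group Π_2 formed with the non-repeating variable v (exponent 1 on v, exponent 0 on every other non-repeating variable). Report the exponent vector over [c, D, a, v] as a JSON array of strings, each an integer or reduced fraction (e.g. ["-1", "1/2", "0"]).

["-1", "0", "0", "1"]

Dimensional matrix (T×L by c×D×a×v):
  T: [-1  0 -2 -1]
  L: [ 1  1  1  1]
RREF → pivots at {c,D} ⇒ r = 2
Repeat: c,D; free: a,v
RREF:
  r0: [   1    0    2    1]
  r1: [   0    1   -1    0]
Fix exponent of v at 1, a at 0; solve each RREF row for its pivot's exponent:
  r0: exp(c) + (1)·1 = 0 ⇒ exp(c) = -1
  r1: exp(D) + (0)·1 = 0 ⇒ exp(D) = 0
Π_2 = c^-1 · v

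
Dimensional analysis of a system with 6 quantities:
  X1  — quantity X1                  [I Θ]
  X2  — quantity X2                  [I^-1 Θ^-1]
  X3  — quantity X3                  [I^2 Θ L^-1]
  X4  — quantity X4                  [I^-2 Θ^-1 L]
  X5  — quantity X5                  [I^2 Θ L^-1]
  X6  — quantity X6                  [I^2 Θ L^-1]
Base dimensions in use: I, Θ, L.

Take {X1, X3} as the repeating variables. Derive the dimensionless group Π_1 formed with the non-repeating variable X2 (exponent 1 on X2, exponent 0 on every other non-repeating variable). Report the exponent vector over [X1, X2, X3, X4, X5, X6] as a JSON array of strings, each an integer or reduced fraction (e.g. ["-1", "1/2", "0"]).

["1", "1", "0", "0", "0", "0"]

Exponent matrix [I,Θ,L] × [X1,X2,X3,X4,X5,X6]:
  I: [ 1 -1  2 -2  2  2]
  Θ: [ 1 -1  1 -1  1  1]
  L: [ 0  0 -1  1 -1 -1]
Row reduction gives pivot columns X1,X3; rank = 2
Repeat: X1,X3; free: X2,X4,X5,X6
RREF:
  r0: [   1   -1    0    0    0    0]
  r1: [   0    0    1   -1    1    1]
  r2: [   0    0    0    0    0    0]
Fix exponent of X2 at 1, X4 at 0, X5 at 0, X6 at 0; solve each RREF row for its pivot's exponent:
  r0: exp(X1) + (-1)·1 = 0 ⇒ exp(X1) = 1
  r1: exp(X3) + (0)·1 = 0 ⇒ exp(X3) = 0
Π_1 = X1 · X2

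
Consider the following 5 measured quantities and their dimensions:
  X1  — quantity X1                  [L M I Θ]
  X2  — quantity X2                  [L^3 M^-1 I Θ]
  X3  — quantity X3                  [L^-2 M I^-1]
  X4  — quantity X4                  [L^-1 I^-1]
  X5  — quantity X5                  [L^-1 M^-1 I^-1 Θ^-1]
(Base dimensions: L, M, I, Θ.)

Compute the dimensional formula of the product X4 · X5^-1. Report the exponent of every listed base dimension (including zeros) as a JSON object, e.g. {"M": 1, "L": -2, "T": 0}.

{"L": 0, "M": 1, "I": 0, "Θ": 1}

Write exponents as rows L,M,I,Θ / cols X1,X2,X3,X4,X5:
  L: [ 1  3 -2 -1 -1]
  M: [ 1 -1  1  0 -1]
  I: [ 1  1 -1 -1 -1]
  Θ: [ 1  1  0  0 -1]
  [L]: (1)·-1+(-1)·-1 = 0
  [M]: (1)·0+(-1)·-1 = 1
  [I]: (1)·-1+(-1)·-1 = 0
  [Θ]: (1)·0+(-1)·-1 = 1
⇒ M Θ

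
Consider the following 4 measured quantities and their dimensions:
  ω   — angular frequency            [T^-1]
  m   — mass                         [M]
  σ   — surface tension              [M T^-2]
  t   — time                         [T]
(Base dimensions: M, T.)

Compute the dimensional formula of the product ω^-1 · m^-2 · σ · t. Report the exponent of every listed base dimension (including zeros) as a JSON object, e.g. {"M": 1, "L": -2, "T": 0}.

Dimensional matrix (M×T by ω×m×σ×t):
  M: [ 0  1  1  0]
  T: [-1  0 -2  1]
  [M]: (-1)·0+(-2)·1+(1)·1+(1)·0 = -1
  [T]: (-1)·-1+(-2)·0+(1)·-2+(1)·1 = 0
⇒ M^-1

{"M": -1, "T": 0}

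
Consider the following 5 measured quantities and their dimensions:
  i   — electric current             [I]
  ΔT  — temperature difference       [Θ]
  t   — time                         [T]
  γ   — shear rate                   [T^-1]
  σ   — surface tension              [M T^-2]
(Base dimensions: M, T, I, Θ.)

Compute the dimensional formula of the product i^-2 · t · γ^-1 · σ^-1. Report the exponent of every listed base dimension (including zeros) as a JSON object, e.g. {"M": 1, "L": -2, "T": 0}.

Write exponents as rows M,T,I,Θ / cols i,ΔT,t,γ,σ:
  M: [ 0  0  0  0  1]
  T: [ 0  0  1 -1 -2]
  I: [ 1  0  0  0  0]
  Θ: [ 0  1  0  0  0]
  [M]: (-2)·0+(1)·0+(-1)·0+(-1)·1 = -1
  [T]: (-2)·0+(1)·1+(-1)·-1+(-1)·-2 = 4
  [I]: (-2)·1+(1)·0+(-1)·0+(-1)·0 = -2
  [Θ]: (-2)·0+(1)·0+(-1)·0+(-1)·0 = 0
⇒ M^-1 T^4 I^-2

{"M": -1, "T": 4, "I": -2, "Θ": 0}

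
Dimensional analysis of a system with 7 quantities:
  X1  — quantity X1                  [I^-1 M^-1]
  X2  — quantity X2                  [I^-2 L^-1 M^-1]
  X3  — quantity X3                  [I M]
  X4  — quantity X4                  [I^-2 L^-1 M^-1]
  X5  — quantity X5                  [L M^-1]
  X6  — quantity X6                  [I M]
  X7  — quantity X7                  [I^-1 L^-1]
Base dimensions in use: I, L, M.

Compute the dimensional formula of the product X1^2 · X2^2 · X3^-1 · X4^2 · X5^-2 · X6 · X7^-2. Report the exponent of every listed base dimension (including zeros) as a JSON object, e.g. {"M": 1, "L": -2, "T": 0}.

{"I": -8, "L": -4, "M": -4}

Dimensional matrix (I×L×M by X1×X2×X3×X4×X5×X6×X7):
  I: [-1 -2  1 -2  0  1 -1]
  L: [ 0 -1  0 -1  1  0 -1]
  M: [-1 -1  1 -1 -1  1  0]
  [I]: (2)·-1+(2)·-2+(-1)·1+(2)·-2+(-2)·0+(1)·1+(-2)·-1 = -8
  [L]: (2)·0+(2)·-1+(-1)·0+(2)·-1+(-2)·1+(1)·0+(-2)·-1 = -4
  [M]: (2)·-1+(2)·-1+(-1)·1+(2)·-1+(-2)·-1+(1)·1+(-2)·0 = -4
⇒ I^-8 L^-4 M^-4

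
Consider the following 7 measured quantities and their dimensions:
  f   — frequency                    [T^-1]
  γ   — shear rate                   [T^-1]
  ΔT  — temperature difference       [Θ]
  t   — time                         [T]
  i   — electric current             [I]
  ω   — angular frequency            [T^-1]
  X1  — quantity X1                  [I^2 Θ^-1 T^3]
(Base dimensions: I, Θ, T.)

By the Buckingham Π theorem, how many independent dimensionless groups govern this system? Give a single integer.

4

Exponent matrix [I,Θ,T] × [f,γ,ΔT,t,i,ω,X1]:
  I: [ 0  0  0  0  1  0  2]
  Θ: [ 0  0  1  0  0  0 -1]
  T: [-1 -1  0  1  0 -1  3]
Row reduction gives pivot columns f,ΔT,i; rank = 3
7 vars − rank 3 = 4 Π groups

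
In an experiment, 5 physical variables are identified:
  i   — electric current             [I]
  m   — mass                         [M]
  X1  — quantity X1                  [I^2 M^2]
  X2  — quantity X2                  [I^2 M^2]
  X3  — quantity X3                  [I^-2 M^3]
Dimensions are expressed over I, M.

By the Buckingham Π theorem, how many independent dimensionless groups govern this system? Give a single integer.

3

Dimensional matrix (I×M by i×m×X1×X2×X3):
  I: [ 1  0  2  2 -2]
  M: [ 0  1  2  2  3]
Echelon form has 2 nonzero rows (pivots: i,m)
Π count = n − r = 5 − 2 = 3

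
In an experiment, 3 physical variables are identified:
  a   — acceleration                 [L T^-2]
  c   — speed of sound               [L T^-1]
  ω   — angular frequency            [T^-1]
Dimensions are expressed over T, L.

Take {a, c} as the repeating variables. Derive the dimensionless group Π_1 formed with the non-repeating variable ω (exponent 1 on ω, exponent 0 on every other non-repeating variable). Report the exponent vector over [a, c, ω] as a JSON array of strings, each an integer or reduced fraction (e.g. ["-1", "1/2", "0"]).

["-1", "1", "1"]

Exponent matrix [T,L] × [a,c,ω]:
  T: [-2 -1 -1]
  L: [ 1  1  0]
RREF → pivots at {a,c} ⇒ r = 2
Repeat: a,c; free: ω
RREF:
  r0: [   1    0    1]
  r1: [   0    1   -1]
Fix exponent of ω at 1; solve each RREF row for its pivot's exponent:
  r0: exp(a) + (1)·1 = 0 ⇒ exp(a) = -1
  r1: exp(c) + (-1)·1 = 0 ⇒ exp(c) = 1
Π_1 = a^-1 · c · ω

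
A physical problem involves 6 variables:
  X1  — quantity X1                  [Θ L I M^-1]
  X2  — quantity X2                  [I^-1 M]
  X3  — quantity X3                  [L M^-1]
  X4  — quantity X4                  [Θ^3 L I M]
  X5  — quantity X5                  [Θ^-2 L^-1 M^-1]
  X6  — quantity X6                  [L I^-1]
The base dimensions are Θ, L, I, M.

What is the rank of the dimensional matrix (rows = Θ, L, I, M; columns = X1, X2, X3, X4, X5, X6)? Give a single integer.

3

Dimensional matrix (Θ×L×I×M by X1×X2×X3×X4×X5×X6):
  Θ: [ 1  0  0  3 -2  0]
  L: [ 1  0  1  1 -1  1]
  I: [ 1 -1  0  1  0 -1]
  M: [-1  1 -1  1 -1  0]
RREF → pivots at {X1,X2,X3} ⇒ r = 3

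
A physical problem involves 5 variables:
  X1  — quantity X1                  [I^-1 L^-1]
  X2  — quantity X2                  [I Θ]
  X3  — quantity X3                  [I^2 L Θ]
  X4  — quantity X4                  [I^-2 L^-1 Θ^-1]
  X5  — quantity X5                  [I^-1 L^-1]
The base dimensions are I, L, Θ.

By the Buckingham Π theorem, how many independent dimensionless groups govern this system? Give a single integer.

Write exponents as rows I,L,Θ / cols X1,X2,X3,X4,X5:
  I: [-1  1  2 -2 -1]
  L: [-1  0  1 -1 -1]
  Θ: [ 0  1  1 -1  0]
Row reduction gives pivot columns X1,X2; rank = 2
Π count = n − r = 5 − 2 = 3

3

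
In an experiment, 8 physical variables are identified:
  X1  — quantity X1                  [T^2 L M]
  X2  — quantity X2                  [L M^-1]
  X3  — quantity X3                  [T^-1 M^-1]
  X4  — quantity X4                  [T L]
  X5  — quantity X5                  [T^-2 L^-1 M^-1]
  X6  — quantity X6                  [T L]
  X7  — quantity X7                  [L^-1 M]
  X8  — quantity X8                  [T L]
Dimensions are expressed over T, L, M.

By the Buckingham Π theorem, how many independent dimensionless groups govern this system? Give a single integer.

Write exponents as rows T,L,M / cols X1,X2,X3,X4,X5,X6,X7,X8:
  T: [ 2  0 -1  1 -2  1  0  1]
  L: [ 1  1  0  1 -1  1 -1  1]
  M: [ 1 -1 -1  0 -1  0  1  0]
Echelon form has 2 nonzero rows (pivots: X1,X2)
Π count = n − r = 8 − 2 = 6

6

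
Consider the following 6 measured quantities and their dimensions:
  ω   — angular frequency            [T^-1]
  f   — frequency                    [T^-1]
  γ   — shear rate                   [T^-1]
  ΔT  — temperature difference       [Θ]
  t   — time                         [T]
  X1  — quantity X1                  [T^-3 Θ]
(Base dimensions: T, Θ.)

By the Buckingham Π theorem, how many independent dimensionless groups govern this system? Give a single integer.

4

Dimensional matrix (T×Θ by ω×f×γ×ΔT×t×X1):
  T: [-1 -1 -1  0  1 -3]
  Θ: [ 0  0  0  1  0  1]
RREF → pivots at {ω,ΔT} ⇒ r = 2
6 vars − rank 2 = 4 Π groups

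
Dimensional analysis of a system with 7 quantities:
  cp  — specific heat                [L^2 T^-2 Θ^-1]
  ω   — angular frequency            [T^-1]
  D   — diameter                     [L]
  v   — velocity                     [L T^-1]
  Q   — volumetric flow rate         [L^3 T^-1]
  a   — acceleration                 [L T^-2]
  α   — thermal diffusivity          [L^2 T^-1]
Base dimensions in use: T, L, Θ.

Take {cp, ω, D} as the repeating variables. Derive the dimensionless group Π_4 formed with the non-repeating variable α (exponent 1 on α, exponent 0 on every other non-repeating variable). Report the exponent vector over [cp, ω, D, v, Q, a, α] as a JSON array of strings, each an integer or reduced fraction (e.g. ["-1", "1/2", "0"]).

Write exponents as rows T,L,Θ / cols cp,ω,D,v,Q,a,α:
  T: [-2 -1  0 -1 -1 -2 -1]
  L: [ 2  0  1  1  3  1  2]
  Θ: [-1  0  0  0  0  0  0]
Row reduction gives pivot columns cp,ω,D; rank = 3
Repeat: cp,ω,D; free: v,Q,a,α
RREF:
  r0: [   1    0    0    0    0    0    0]
  r1: [   0    1    0    1    1    2    1]
  r2: [   0    0    1    1    3    1    2]
Fix exponent of α at 1, v at 0, Q at 0, a at 0; solve each RREF row for its pivot's exponent:
  r0: exp(cp) + (0)·1 = 0 ⇒ exp(cp) = 0
  r1: exp(ω) + (1)·1 = 0 ⇒ exp(ω) = -1
  r2: exp(D) + (2)·1 = 0 ⇒ exp(D) = -2
Π_4 = ω^-1 · D^-2 · α

["0", "-1", "-2", "0", "0", "0", "1"]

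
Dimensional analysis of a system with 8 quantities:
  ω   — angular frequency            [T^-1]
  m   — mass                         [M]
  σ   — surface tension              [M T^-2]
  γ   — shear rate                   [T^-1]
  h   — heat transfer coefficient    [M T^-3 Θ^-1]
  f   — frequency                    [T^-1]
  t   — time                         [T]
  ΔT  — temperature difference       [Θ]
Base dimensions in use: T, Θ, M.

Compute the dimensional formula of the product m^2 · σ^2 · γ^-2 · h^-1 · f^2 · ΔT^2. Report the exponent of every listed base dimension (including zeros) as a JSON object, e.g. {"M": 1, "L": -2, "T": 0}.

{"T": -1, "Θ": 3, "M": 3}

Dimensional matrix (T×Θ×M by ω×m×σ×γ×h×f×t×ΔT):
  T: [-1  0 -2 -1 -3 -1  1  0]
  Θ: [ 0  0  0  0 -1  0  0  1]
  M: [ 0  1  1  0  1  0  0  0]
  [T]: (2)·0+(2)·-2+(-2)·-1+(-1)·-3+(2)·-1+(2)·0 = -1
  [Θ]: (2)·0+(2)·0+(-2)·0+(-1)·-1+(2)·0+(2)·1 = 3
  [M]: (2)·1+(2)·1+(-2)·0+(-1)·1+(2)·0+(2)·0 = 3
⇒ T^-1 Θ^3 M^3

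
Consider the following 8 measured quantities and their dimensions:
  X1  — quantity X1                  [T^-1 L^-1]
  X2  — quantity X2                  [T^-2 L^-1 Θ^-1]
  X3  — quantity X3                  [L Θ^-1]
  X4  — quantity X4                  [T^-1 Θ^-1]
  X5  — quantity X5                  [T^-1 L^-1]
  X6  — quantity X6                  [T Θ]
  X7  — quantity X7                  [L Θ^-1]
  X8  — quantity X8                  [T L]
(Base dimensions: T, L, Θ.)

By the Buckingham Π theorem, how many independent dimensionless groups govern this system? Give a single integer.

6

Dimensional matrix (T×L×Θ by X1×X2×X3×X4×X5×X6×X7×X8):
  T: [-1 -2  0 -1 -1  1  0  1]
  L: [-1 -1  1  0 -1  0  1  1]
  Θ: [ 0 -1 -1 -1  0  1 -1  0]
RREF → pivots at {X1,X2} ⇒ r = 2
n=8, r=2 ⇒ 6 dimensionless groups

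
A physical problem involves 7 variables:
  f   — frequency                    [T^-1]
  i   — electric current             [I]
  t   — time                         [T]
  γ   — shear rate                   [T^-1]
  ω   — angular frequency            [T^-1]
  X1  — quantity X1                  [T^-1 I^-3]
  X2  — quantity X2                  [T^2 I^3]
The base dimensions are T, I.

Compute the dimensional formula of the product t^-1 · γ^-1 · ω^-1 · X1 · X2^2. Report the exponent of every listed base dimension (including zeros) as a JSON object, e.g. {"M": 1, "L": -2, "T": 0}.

Dimensional matrix (T×I by f×i×t×γ×ω×X1×X2):
  T: [-1  0  1 -1 -1 -1  2]
  I: [ 0  1  0  0  0 -3  3]
  [T]: (-1)·1+(-1)·-1+(-1)·-1+(1)·-1+(2)·2 = 4
  [I]: (-1)·0+(-1)·0+(-1)·0+(1)·-3+(2)·3 = 3
⇒ T^4 I^3

{"T": 4, "I": 3}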